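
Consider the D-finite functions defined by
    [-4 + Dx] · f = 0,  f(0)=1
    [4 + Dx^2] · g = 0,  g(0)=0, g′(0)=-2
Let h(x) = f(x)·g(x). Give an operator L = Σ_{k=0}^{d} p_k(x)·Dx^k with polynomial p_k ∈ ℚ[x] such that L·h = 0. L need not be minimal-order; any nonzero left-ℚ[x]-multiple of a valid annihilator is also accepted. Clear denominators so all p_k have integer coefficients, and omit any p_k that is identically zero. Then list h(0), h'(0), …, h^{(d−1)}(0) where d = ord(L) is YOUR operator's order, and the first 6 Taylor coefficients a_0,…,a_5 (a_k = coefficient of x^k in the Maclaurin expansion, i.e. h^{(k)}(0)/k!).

f: a_k = 1, 4, 8, 32/3, 32/3, 128/15, …
g: a_k = 0, -2, 0, 4/3, 0, -4/15, …
Sym-product of L_f,L_g gives L₀ (≤ ord 2).
L = 20 - 8·Dx + Dx^2  (order 2).
h: a_k = 0, -2, -8, -44/3, -16, -164/15, …
ICs: h(0) = 0, h′(0) = -2.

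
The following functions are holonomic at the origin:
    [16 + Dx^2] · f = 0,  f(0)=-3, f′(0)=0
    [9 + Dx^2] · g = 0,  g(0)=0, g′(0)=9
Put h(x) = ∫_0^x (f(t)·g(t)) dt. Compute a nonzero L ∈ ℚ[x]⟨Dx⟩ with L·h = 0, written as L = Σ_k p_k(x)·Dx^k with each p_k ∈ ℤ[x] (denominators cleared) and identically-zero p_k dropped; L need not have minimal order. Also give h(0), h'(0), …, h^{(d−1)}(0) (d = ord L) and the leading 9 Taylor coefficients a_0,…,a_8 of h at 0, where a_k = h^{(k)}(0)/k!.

L = 49·Dx + 50·Dx^3 + Dx^5  (order 5).
h: a_k = 0, 0, -27/2, 0, 513/8, 0, -8403/80, 0, 411771/4480, …
ICs: h(0) = 0, h′(0) = 0, h′′(0) = -27, h′′′(0) = 0, h′′′′(0) = 1539.

f: a_k = -3, 0, 24, 0, -32, 0, 256/15, 0, -512/105, …
g: a_k = 0, 9, 0, -27/2, 0, 243/40, 0, -729/560, 0, …
f·g: L₀ = L_f ⊗_s L_g, ord ≤ 2·2.
Integrate: L := L₀·Dx.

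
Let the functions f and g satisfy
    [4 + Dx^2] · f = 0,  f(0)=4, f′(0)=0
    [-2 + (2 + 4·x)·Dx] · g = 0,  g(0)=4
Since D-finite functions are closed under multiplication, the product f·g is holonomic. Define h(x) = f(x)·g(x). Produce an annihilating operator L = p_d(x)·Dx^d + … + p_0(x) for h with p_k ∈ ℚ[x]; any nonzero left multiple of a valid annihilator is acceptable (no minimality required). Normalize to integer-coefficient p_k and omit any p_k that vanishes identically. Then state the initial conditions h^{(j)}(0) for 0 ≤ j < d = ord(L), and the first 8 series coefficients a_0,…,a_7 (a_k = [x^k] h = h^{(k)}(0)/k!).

L = (7 + 16·x + 16·x^2) + (-2 - 4·x)·Dx + (1 + 4·x + 4·x^2)·Dx^2  (order 2).
h: a_k = 16, 16, -40, -24, 50/3, 26/3, -349/45, 401/45, …
ICs: h(0) = 16, h′(0) = 16.

f: a_k = 4, 0, -8, 0, 8/3, 0, -16/45, 0, …
g: a_k = 4, 4, -2, 2, -5/2, 7/2, -21/4, 33/4, …
f·g: L₀ = L_f ⊗_s L_g, ord ≤ 2·1.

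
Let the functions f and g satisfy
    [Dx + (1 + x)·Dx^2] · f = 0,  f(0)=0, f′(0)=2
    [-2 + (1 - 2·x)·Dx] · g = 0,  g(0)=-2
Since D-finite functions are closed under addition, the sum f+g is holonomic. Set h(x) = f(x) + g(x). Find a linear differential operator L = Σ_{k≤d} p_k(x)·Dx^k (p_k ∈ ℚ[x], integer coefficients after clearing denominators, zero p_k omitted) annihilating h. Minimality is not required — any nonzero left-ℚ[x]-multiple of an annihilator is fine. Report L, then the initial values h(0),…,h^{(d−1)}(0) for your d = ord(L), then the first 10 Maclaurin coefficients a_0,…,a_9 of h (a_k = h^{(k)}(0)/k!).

f: a_k = 0, 2, -1, 2/3, -1/2, 2/5, -1/3, 2/7, -1/4, 2/9, …
g: a_k = -2, -4, -8, -16, -32, -64, -128, -256, -512, -1024, …
Sum ⇒ L₀ = lclm(L_f,L_g) in ℚ(x)⟨Dx⟩.
L = (-32 - 8·x)·Dx + (-22 - 56·x - 16·x^2)·Dx^2 + (5 - 3·x - 12·x^2 - 4·x^3)·Dx^3  (order 3).
h: a_k = -2, -2, -9, -46/3, -65/2, -318/5, -385/3, -1790/7, -2049/4, -9214/9, …
ICs: h(0) = -2, h′(0) = -2, h′′(0) = -18.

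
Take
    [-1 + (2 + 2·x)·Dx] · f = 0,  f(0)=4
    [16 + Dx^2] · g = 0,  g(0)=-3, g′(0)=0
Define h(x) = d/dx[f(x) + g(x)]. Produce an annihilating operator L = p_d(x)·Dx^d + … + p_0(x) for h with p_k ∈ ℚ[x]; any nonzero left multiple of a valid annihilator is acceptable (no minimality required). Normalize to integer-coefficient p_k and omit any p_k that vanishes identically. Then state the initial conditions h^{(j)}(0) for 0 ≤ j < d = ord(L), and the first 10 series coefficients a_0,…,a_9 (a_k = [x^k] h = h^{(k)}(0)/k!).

L = (-1264 - 2048·x - 1024·x^2) + (-2144 - 6240·x - 6144·x^2 - 2048·x^3)·Dx + (-79 - 128·x - 64·x^2)·Dx^2 + (-134 - 390·x - 384·x^2 - 128·x^3)·Dx^3  (order 3).
h: a_k = 2, 47, 3/4, -1029/8, 35/64, 65221/640, 231/512, -4239349/107520, 6435/16384, 256948981/30965760, …
ICs: h(0) = 2, h′(0) = 47, h′′(0) = 3/2.

f: a_k = 4, 2, -1/2, 1/4, -5/32, 7/64, -21/256, 33/512, -429/8192, 715/16384, …
g: a_k = -3, 0, 24, 0, -32, 0, 256/15, 0, -512/105, 0, …
Weyl lclm of L_f,L_g ⇒ L₀ (ord ≤ 3).
h=h₀': d/dx-closure on L₀ ⇒ L.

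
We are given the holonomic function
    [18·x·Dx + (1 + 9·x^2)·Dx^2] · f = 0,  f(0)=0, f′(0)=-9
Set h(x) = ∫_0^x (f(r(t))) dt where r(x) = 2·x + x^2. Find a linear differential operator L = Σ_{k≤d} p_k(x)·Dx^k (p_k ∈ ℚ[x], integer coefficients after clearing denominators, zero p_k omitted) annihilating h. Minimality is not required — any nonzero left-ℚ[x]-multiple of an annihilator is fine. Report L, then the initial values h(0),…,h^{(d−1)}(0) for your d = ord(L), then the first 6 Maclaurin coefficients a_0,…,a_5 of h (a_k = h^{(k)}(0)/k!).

L = (-1 + 72·x + 144·x^2 + 108·x^3 + 27·x^4)·Dx^2 + (1 + x + 36·x^2 + 72·x^3 + 45·x^4 + 9·x^5)·Dx^3  (order 3).
h: a_k = 0, 0, -9, -3, 54, 324/5, …
ICs: h(0) = 0, h′(0) = 0, h′′(0) = -18.

f: a_k = 0, -9, 0, 27, 0, -729/5, …
Change of var in L_f (x↦r) gives L₀.
∫: right-multiply L₀ by Dx.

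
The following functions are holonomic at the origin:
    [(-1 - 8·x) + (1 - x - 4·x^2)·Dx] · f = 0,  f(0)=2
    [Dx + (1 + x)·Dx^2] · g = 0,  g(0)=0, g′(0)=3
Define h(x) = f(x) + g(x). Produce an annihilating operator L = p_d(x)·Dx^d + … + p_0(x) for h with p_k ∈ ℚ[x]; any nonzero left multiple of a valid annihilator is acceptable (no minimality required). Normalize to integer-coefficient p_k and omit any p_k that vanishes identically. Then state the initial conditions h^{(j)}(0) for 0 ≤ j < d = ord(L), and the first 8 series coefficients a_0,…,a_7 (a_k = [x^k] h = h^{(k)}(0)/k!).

L = (74 + 562·x + 1120·x^2 + 1728·x^3 + 768·x^4)·Dx + (52 + 576·x + 1636·x^2 + 3264·x^3 + 3488·x^4 + 1280·x^5)·Dx^2 + (-11 - 41·x - 53·x^2 + 185·x^3 + 704·x^4 + 752·x^5 + 256·x^6)·Dx^3  (order 3).
h: a_k = 2, 5, 17/2, 19, 229/4, 653/5, 723/2, 6177/7, …
ICs: h(0) = 2, h′(0) = 5, h′′(0) = 17.

f: a_k = 2, 2, 10, 18, 58, 130, 362, 882, …
g: a_k = 0, 3, -3/2, 1, -3/4, 3/5, -1/2, 3/7, …
f+g: L₀ = lclm(L_f,L_g), ord ≤ 1+2.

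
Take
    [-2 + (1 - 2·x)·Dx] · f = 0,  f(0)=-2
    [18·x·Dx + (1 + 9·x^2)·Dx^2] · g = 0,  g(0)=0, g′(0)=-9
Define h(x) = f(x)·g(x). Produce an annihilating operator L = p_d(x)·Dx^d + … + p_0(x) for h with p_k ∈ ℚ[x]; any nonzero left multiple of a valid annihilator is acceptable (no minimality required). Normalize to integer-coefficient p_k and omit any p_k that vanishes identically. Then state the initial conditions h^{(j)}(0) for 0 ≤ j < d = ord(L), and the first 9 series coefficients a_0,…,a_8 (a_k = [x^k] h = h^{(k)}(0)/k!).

L = 36·x + (4 - 18·x + 72·x^2)·Dx + (-1 + 2·x - 9·x^2 + 18·x^3)·Dx^2  (order 2).
h: a_k = 0, 18, 36, 18, 36, 1818/5, 3636/5, -14706/35, -29412/35, …
ICs: h(0) = 0, h′(0) = 18.

f: a_k = -2, -4, -8, -16, -32, -64, -128, -256, -512, …
g: a_k = 0, -9, 0, 27, 0, -729/5, 0, 6561/7, 0, …
Product ⇒ symmetric product L₀, ord ≤ 2.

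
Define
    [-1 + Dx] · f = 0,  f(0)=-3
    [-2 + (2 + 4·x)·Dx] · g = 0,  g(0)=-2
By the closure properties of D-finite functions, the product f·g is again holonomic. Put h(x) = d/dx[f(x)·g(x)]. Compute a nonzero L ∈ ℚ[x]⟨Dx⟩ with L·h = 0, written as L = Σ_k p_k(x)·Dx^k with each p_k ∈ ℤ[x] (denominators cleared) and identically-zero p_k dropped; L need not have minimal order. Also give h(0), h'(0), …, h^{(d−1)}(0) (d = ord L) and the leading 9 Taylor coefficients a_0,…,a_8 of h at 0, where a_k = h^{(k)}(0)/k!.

L = (1 + 4·x + 2·x^2) + (-1 - 3·x - 2·x^2)·Dx  (order 1).
h: a_k = 12, 12, 12, -4, 14, -122/5, 694/15, -9182/105, 34913/210, …
ICs: h(0) = 12.

f: a_k = -3, -3, -3/2, -1/2, -1/8, -1/40, -1/240, -1/1680, -1/13440, …
g: a_k = -2, -2, 1, -1, 5/4, -7/4, 21/8, -33/8, 429/64, …
L₀ := L_f ⊗_s L_g (sym. prod.), ord ≤ 1.
h=h₀': d/dx-closure on L₀ ⇒ L.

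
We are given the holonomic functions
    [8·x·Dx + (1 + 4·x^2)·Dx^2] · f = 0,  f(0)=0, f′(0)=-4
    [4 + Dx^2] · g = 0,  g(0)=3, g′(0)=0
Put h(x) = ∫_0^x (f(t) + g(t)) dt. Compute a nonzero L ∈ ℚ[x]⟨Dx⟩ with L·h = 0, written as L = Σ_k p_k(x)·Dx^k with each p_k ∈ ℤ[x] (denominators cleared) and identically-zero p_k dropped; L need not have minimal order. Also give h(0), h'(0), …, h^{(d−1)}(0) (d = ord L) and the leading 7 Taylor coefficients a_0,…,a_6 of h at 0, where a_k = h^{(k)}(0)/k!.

L = (-352·x + 1792·x^3 + 512·x^5)·Dx^2 + (-4 + 112·x^2 + 576·x^4 + 256·x^6)·Dx^3 + (-88·x + 448·x^3 + 128·x^5)·Dx^4 + (-1 + 28·x^2 + 144·x^4 + 64·x^6)·Dx^5  (order 5).
h: a_k = 0, 3, -2, -2, 4/3, 2/5, -32/15, …
ICs: h(0) = 0, h′(0) = 3, h′′(0) = -4, h′′′(0) = -12, h′′′′(0) = 32.

f: a_k = 0, -4, 0, 16/3, 0, -64/5, 0, …
g: a_k = 3, 0, -6, 0, 2, 0, -4/15, …
Weyl lclm of L_f,L_g ⇒ L₀ (ord ≤ 4).
∫: right-multiply L₀ by Dx.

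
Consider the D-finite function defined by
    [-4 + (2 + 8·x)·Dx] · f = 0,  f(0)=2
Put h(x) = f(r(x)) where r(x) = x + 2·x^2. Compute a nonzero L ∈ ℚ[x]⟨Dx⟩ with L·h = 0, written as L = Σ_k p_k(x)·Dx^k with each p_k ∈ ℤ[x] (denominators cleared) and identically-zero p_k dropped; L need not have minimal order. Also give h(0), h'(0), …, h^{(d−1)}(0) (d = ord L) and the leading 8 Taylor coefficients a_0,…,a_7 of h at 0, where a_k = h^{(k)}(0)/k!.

L = (-2 - 8·x) + (1 + 4·x + 8·x^2)·Dx  (order 1).
h: a_k = 2, 4, 4, -8, 12, -8, -24, 112, …
ICs: h(0) = 2.

f: a_k = 2, 4, -4, 8, -20, 56, -168, 528, …
h₀=f(r): pull back L_f along r ⇒ L₀.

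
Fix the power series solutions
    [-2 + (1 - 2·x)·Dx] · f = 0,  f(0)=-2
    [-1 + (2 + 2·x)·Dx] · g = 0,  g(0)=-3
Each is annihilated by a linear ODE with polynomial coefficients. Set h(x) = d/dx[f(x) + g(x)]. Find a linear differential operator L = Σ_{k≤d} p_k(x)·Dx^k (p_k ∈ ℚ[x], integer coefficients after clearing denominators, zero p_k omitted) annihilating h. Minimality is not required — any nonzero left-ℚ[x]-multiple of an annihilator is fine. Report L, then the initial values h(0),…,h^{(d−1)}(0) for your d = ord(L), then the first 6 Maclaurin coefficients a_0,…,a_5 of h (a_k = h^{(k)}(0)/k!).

L = (-20 - 8·x) + (-31 - 68·x - 28·x^2)·Dx + (6 - 2·x - 16·x^2 - 8·x^3)·Dx^2  (order 2).
h: a_k = -11/2, -61/4, -777/16, -4081/32, -82025/256, -393027/512, …
ICs: h(0) = -11/2, h′(0) = -61/4.

f: a_k = -2, -4, -8, -16, -32, -64, …
g: a_k = -3, -3/2, 3/8, -3/16, 15/128, -21/256, …
L₀ := lclm(L_f,L_g); ord L₀ ≤ 1+1.
Derive L from L₀ (diff closure).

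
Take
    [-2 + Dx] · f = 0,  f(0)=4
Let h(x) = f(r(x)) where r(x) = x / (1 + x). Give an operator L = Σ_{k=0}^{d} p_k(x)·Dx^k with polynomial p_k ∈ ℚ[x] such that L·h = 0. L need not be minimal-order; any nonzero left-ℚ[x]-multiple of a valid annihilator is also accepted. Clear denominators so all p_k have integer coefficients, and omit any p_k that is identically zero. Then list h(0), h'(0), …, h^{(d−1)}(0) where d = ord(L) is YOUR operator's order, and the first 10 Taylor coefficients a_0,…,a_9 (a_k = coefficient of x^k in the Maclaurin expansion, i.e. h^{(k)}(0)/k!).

L = -2 + (1 + 2·x + x^2)·Dx  (order 1).
h: a_k = 4, 8, 0, -8/3, 8/3, -8/5, 16/45, 40/63, -128/105, 568/405, …
ICs: h(0) = 4.

f: a_k = 4, 8, 8, 16/3, 8/3, 16/15, 16/45, 32/315, 8/315, 16/2835, …
Substitute x→r, Dx→(1/r')Dx; clear ⇒ L₀.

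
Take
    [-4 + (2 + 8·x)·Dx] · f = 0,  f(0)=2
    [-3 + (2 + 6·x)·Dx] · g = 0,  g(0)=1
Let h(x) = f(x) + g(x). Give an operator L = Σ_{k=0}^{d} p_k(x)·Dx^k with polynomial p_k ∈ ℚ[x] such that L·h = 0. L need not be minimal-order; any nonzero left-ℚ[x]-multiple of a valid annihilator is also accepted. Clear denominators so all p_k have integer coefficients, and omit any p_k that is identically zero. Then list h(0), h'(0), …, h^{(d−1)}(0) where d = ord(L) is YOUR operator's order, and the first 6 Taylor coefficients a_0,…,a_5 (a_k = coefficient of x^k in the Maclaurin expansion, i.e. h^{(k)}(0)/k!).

f: a_k = 2, 4, -4, 8, -20, 56, …
g: a_k = 1, 3/2, -9/8, 27/16, -405/128, 1701/256, …
L₀ := lclm(L_f,L_g); ord L₀ ≤ 1+1.
L = -6 + (7 + 24·x)·Dx + (2 + 14·x + 24·x^2)·Dx^2  (order 2).
h: a_k = 3, 11/2, -41/8, 155/16, -2965/128, 16037/256, …
ICs: h(0) = 3, h′(0) = 11/2.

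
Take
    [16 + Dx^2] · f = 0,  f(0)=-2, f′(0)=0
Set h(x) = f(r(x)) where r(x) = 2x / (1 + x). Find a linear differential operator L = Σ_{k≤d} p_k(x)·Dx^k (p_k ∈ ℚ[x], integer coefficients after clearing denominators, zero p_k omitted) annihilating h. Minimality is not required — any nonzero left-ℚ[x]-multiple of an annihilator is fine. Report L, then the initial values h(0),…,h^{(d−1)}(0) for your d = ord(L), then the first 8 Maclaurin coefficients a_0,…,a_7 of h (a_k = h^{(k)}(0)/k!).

L = 64 + (2 + 6·x + 6·x^2 + 2·x^3)·Dx + (1 + 4·x + 6·x^2 + 4·x^3 + x^4)·Dx^2  (order 2).
h: a_k = -2, 0, 64, -128, -448/3, 3328/3, -106432/45, 10368/5, …
ICs: h(0) = -2, h′(0) = 0.

f: a_k = -2, 0, 16, 0, -64/3, 0, 512/45, 0, …
Substitute x→r, Dx→(1/r')Dx; clear ⇒ L₀.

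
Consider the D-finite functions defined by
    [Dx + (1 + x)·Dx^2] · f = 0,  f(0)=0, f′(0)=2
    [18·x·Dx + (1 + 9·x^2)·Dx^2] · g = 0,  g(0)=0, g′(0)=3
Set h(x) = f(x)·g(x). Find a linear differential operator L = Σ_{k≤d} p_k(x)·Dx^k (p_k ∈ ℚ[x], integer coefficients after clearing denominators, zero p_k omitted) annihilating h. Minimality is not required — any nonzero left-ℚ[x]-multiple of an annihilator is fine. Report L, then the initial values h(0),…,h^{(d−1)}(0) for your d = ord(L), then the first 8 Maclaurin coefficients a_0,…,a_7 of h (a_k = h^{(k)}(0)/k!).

f: a_k = 0, 2, -1, 2/3, -1/2, 2/5, -1/3, 2/7, …
g: a_k = 0, 3, 0, -9, 0, 243/5, 0, -2187/7, …
Product ⇒ symmetric product L₀, ord ≤ 4.
L = (1368 + 2700·x + 37584·x^2 + 95580·x^3 + 87480·x^4 + 37908·x^5 + 26244·x^7)·Dx + (1298 + 9180·x + 54612·x^2 + 194724·x^3 + 324000·x^4 + 271188·x^5 + 102060·x^6 + 78732·x^7 + 91854·x^8)·Dx^2 + (76 + 2848·x + 12096·x^2 + 43992·x^3 + 117288·x^4 + 173016·x^5 + 139968·x^6 + 75816·x^7 + 78732·x^8 + 52488·x^9)·Dx^3 + (37 + 146·x + 901·x^2 + 2808·x^3 + 7362·x^4 + 15228·x^5 + 21546·x^6 + 17496·x^7 + 12393·x^8 + 13122·x^9 + 6561·x^10)·Dx^4  (order 4).
h: a_k = 0, 0, 6, -3, -16, 15/2, 462/5, -451/10, …
ICs: h(0) = 0, h′(0) = 0, h′′(0) = 12, h′′′(0) = -18.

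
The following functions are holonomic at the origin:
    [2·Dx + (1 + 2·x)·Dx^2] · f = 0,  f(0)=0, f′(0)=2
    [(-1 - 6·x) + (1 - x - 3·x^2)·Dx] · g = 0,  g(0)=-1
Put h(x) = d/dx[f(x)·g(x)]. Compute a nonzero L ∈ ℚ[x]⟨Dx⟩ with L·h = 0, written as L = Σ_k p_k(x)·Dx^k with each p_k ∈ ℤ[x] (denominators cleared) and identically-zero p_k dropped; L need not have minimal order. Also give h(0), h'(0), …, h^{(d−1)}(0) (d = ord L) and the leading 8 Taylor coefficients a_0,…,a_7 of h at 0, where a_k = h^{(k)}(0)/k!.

f: a_k = 0, 2, -2, 8/3, -4, 32/5, -32/3, 128/7, …
g: a_k = -1, -1, -4, -7, -19, -40, -97, -217, …
Sym-product of L_f,L_g gives L₀ (≤ ord 2).
h₀' ⇒ L via d/dx closure of L₀.
L = (26 + 108·x + 162·x^2) + (2 + 28·x + 117·x^2 + 126·x^3)·Dx + (-1 - 4·x + 2·x^2 + 21·x^3 + 18·x^4)·Dx^2  (order 2).
h: a_k = -2, 0, -26, -56/3, -556/3, -1212/5, -5946/5, -72544/35, …
ICs: h(0) = -2, h′(0) = 0.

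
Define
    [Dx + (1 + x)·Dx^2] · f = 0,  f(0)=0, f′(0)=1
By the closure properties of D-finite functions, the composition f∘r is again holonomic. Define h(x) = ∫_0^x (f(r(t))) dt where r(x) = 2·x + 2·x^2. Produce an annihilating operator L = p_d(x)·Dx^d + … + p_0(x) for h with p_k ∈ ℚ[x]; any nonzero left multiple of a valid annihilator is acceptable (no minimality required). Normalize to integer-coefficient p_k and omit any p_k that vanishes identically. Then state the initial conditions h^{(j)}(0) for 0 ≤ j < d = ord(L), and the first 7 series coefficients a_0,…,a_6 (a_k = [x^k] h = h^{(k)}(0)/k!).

L = (4·x + 4·x^2)·Dx^2 + (1 + 4·x + 6·x^2 + 4·x^3)·Dx^3  (order 3).
h: a_k = 0, 0, 1, 0, -1/3, 2/5, -4/15, …
ICs: h(0) = 0, h′(0) = 0, h′′(0) = 2.

f: a_k = 0, 1, -1/2, 1/3, -1/4, 1/5, -1/6, …
h₀=f(r): pull back L_f along r ⇒ L₀.
h=∫₀ˣh₀: take L = L₀·Dx.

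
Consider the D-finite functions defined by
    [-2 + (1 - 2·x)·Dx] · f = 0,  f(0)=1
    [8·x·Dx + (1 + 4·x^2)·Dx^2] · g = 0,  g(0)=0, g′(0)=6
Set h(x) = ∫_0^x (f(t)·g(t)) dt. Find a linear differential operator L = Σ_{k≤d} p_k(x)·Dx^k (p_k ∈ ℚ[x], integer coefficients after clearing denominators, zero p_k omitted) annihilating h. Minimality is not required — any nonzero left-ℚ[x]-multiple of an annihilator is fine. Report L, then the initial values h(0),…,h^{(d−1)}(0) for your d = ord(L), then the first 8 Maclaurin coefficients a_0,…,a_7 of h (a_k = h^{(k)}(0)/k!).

L = 16·x·Dx + (4 - 8·x + 32·x^2)·Dx^2 + (-1 + 2·x - 4·x^2 + 8·x^3)·Dx^3  (order 3).
h: a_k = 0, 0, 3, 4, 4, 32/5, 208/15, 832/35, …
ICs: h(0) = 0, h′(0) = 0, h′′(0) = 6.

f: a_k = 1, 2, 4, 8, 16, 32, 64, 128, …
g: a_k = 0, 6, 0, -8, 0, 96/5, 0, -384/7, …
L₀ := L_f ⊗_s L_g (sym. prod.), ord ≤ 2.
h=∫h₀ ⇒ L = L₀·Dx.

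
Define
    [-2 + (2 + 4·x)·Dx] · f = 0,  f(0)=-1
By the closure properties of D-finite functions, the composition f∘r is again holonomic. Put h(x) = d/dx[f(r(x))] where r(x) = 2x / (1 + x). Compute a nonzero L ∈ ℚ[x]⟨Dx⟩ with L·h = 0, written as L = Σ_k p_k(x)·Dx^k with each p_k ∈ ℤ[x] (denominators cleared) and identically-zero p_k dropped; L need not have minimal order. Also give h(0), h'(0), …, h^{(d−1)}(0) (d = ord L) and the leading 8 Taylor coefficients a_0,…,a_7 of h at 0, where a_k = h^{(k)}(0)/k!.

f: a_k = -1, -1, 1/2, -1/2, 5/8, -7/8, 21/16, -33/16, …
h₀=f(r): pull back L_f along r ⇒ L₀.
h=h₀': d/dx-closure on L₀ ⇒ L.
L = (-4 - 10·x) + (-1 - 6·x - 5·x^2)·Dx  (order 1).
h: a_k = -2, 8, -30, 120, -510, 2256, -10234, 47200, …
ICs: h(0) = -2.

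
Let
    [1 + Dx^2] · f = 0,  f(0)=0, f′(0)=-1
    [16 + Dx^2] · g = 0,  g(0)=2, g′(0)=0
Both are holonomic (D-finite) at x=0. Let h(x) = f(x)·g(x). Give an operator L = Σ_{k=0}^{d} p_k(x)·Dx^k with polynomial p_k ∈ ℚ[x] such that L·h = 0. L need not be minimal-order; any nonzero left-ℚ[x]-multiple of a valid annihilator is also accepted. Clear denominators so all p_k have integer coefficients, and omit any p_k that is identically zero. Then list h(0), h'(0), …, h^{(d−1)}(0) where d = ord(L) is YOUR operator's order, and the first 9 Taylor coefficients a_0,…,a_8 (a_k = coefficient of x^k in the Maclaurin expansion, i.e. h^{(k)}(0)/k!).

f: a_k = 0, -1, 0, 1/6, 0, -1/120, 0, 1/5040, 0, …
g: a_k = 2, 0, -16, 0, 64/3, 0, -512/45, 0, 1024/315, …
Product ⇒ symmetric product L₀, ord ≤ 4.
L = 225 + 34·Dx^2 + Dx^4  (order 4).
h: a_k = 0, -2, 0, 49/3, 0, -1441/60, 0, 37969/2520, 0, …
ICs: h(0) = 0, h′(0) = -2, h′′(0) = 0, h′′′(0) = 98.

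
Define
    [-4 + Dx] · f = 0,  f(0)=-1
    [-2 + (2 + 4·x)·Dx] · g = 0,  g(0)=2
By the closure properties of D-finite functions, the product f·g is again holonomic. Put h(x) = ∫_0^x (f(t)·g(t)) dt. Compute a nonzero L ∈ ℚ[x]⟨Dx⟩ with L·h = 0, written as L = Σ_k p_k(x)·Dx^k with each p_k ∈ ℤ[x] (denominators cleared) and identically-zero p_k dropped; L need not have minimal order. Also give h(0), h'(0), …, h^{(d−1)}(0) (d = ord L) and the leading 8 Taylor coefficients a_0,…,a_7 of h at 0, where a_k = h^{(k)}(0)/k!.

f: a_k = -1, -4, -8, -32/3, -32/3, -128/15, -256/45, -1024/315, …
g: a_k = 2, 2, -1, 1, -5/4, 7/4, -21/8, 33/8, …
Product ⇒ symmetric product L₀, ord ≤ 1.
h=∫₀ˣh₀: take L = L₀·Dx.
L = (-5 - 8·x)·Dx + (1 + 2·x)·Dx^2  (order 2).
h: a_k = 0, -2, -5, -23/3, -103/12, -449/60, -1949/360, -1643/504, …
ICs: h(0) = 0, h′(0) = -2.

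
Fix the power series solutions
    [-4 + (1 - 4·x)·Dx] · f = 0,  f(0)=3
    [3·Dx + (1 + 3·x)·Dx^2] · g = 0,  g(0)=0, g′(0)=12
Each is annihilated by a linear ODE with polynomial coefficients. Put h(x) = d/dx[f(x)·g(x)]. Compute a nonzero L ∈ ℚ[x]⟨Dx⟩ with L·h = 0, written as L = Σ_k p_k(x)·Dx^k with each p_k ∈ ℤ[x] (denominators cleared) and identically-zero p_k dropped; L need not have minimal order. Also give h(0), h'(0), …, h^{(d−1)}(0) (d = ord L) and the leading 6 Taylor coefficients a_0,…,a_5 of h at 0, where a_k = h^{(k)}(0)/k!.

f: a_k = 3, 12, 48, 192, 768, 3072, …
g: a_k = 0, 12, -18, 36, -81, 972/5, …
h₀=f·g: eliminate ⇒ L₀, order ≤ 1·2.
Derive L from L₀ (diff closure).
L = 48 + (6 + 60·x)·Dx + (-1 + x + 12·x^2)·Dx^2  (order 2).
h: a_k = 36, 180, 1404, 6516, 35496, 808164/5, …
ICs: h(0) = 36, h′(0) = 180.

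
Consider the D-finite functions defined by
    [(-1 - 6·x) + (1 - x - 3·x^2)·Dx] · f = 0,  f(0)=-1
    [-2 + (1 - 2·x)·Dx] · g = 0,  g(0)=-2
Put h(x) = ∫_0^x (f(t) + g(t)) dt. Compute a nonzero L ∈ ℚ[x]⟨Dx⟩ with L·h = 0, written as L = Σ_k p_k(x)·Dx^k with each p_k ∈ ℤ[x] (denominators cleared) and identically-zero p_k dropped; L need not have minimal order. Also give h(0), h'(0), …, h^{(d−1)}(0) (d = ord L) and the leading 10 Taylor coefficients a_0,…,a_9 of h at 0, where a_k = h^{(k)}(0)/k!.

L = (8 - 36·x + 108·x^2 - 72·x^3)·Dx + (-2·x - 54·x^2 + 192·x^3 - 144·x^4)·Dx^2 + (-1 + 9·x - 23·x^2 + 6·x^3 + 42·x^4 - 36·x^5)·Dx^3  (order 3).
h: a_k = 0, -3, -5/2, -4, -23/4, -51/5, -52/3, -225/7, -473/8, -340/3, …
ICs: h(0) = 0, h′(0) = -3, h′′(0) = -5.

f: a_k = -1, -1, -4, -7, -19, -40, -97, -217, -508, -1159, …
g: a_k = -2, -4, -8, -16, -32, -64, -128, -256, -512, -1024, …
Sum ⇒ L₀ = lclm(L_f,L_g) in ℚ(x)⟨Dx⟩.
∫: right-multiply L₀ by Dx.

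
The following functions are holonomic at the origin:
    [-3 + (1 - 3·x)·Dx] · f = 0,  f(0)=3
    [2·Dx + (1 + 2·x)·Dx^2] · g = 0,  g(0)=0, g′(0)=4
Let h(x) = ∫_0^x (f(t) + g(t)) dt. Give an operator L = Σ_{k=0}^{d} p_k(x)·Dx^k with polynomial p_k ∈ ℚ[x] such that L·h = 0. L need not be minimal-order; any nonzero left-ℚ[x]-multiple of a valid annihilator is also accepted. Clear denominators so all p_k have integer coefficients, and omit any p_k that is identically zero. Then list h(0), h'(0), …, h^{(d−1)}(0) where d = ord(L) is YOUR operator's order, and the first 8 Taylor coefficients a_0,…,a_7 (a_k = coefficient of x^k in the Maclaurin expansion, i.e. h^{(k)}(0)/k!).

f: a_k = 3, 9, 27, 81, 243, 729, 2187, 6561, …
g: a_k = 0, 4, -4, 16/3, -8, 64/5, -64/3, 256/7, …
h₀=f+g: left-lcm gives L₀, ord ≤ 3.
∫: right-multiply L₀ by Dx.
L = (78 + 36·x)·Dx^2 + (23 + 132·x + 72·x^2)·Dx^3 + (-4 + x + 27·x^2 + 18·x^3)·Dx^4  (order 4).
h: a_k = 0, 3, 13/2, 23/3, 259/12, 47, 3709/30, 6497/21, …
ICs: h(0) = 0, h′(0) = 3, h′′(0) = 13, h′′′(0) = 46.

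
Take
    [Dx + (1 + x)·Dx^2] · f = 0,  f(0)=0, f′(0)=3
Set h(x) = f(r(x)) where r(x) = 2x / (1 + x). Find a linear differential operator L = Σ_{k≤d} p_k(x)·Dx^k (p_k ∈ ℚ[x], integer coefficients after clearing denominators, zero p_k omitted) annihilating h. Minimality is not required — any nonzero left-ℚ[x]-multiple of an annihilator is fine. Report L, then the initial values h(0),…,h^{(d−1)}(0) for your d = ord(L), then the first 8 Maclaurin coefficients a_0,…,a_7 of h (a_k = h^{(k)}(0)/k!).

f: a_k = 0, 3, -3/2, 1, -3/4, 3/5, -1/2, 3/7, …
L₀ from L_f via x↦r, Dx↦r'^{-1}Dx.
L = (4 + 6·x)·Dx + (1 + 4·x + 3·x^2)·Dx^2  (order 2).
h: a_k = 0, 6, -12, 26, -60, 726/5, -364, 6558/7, …
ICs: h(0) = 0, h′(0) = 6.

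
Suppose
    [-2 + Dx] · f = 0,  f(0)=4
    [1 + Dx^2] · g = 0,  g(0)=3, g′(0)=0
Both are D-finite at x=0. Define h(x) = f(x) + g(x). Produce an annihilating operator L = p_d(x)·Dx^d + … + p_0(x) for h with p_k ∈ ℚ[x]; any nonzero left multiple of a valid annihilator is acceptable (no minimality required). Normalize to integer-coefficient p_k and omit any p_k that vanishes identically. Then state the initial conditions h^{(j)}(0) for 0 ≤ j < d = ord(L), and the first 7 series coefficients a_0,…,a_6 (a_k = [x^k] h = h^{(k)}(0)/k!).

L = -2 + Dx - 2·Dx^2 + Dx^3  (order 3).
h: a_k = 7, 8, 13/2, 16/3, 67/24, 16/15, 253/720, …
ICs: h(0) = 7, h′(0) = 8, h′′(0) = 13.

f: a_k = 4, 8, 8, 16/3, 8/3, 16/15, 16/45, …
g: a_k = 3, 0, -3/2, 0, 1/8, 0, -1/240, …
Sum ⇒ L₀ = lclm(L_f,L_g) in ℚ(x)⟨Dx⟩.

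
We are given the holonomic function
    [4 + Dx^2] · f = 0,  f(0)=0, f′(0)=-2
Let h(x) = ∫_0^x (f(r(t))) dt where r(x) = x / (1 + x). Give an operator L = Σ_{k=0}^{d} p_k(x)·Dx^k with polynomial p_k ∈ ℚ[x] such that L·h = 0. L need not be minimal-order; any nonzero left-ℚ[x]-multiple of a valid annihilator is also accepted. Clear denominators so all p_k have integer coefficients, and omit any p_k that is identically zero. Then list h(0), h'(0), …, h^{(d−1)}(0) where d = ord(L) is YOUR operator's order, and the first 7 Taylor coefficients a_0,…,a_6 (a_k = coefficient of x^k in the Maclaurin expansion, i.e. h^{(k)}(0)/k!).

f: a_k = 0, -2, 0, 4/3, 0, -4/15, 0, …
L₀ from L_f via x↦r, Dx↦r'^{-1}Dx.
∫: right-multiply L₀ by Dx.
L = 4·Dx + (2 + 6·x + 6·x^2 + 2·x^3)·Dx^2 + (1 + 4·x + 6·x^2 + 4·x^3 + x^4)·Dx^3  (order 3).
h: a_k = 0, 0, -1, 2/3, -1/6, -2/5, 43/45, …
ICs: h(0) = 0, h′(0) = 0, h′′(0) = -2.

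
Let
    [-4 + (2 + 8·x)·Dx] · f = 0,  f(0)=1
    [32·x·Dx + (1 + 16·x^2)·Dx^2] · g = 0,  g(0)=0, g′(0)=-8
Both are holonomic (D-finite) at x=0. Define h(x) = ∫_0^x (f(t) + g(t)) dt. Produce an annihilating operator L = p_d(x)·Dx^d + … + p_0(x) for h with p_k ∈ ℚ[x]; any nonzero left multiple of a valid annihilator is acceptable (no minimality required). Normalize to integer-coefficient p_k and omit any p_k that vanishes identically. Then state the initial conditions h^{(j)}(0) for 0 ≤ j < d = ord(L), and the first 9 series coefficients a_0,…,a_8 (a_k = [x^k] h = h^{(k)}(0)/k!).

f: a_k = 1, 2, -2, 4, -10, 28, -84, 264, -858, …
g: a_k = 0, -8, 0, 128/3, 0, -2048/5, 0, 32768/7, 0, …
h₀=f+g: left-lcm gives L₀, ord ≤ 3.
h=∫h₀ ⇒ L = L₀·Dx.
L = (-32 - 320·x + 1536·x^2 + 3072·x^3)·Dx^2 + (-22 - 128·x + 320·x^2 + 6144·x^3 + 10752·x^4)·Dx^3 + (-1 + 12·x + 96·x^2 + 384·x^3 + 1792·x^4 + 3072·x^5)·Dx^4  (order 4).
h: a_k = 0, 1, -3, -2/3, 35/3, -2, -318/5, -12, 4327/7, …
ICs: h(0) = 0, h′(0) = 1, h′′(0) = -6, h′′′(0) = -4.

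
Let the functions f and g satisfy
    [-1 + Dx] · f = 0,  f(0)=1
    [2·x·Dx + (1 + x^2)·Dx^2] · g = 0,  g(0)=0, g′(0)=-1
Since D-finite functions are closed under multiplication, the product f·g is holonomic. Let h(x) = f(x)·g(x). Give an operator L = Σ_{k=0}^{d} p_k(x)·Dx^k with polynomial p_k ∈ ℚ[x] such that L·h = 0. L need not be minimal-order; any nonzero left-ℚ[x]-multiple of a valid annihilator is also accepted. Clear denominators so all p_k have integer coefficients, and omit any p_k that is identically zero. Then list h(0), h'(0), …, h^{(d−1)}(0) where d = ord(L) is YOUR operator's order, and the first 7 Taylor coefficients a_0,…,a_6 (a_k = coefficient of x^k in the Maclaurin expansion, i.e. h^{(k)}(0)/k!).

f: a_k = 1, 1, 1/2, 1/6, 1/24, 1/120, 1/720, …
g: a_k = 0, -1, 0, 1/3, 0, -1/5, 0, …
L₀ := L_f ⊗_s L_g (sym. prod.), ord ≤ 2.
L = (1 - 2·x + x^2) + (-2 + 2·x - 2·x^2)·Dx + (1 + x^2)·Dx^2  (order 2).
h: a_k = 0, -1, -1, -1/6, 1/6, -3/40, -11/72, …
ICs: h(0) = 0, h′(0) = -1.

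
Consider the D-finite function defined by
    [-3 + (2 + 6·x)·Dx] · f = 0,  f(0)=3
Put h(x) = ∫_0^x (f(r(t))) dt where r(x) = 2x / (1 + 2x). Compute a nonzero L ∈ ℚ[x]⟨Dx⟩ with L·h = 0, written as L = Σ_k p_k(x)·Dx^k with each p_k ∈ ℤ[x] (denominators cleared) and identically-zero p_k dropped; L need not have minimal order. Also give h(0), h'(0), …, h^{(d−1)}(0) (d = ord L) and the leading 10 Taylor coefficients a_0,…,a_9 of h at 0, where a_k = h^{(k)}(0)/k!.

L = -3·Dx + (1 + 10·x + 16·x^2)·Dx^2  (order 2).
h: a_k = 0, 3, 9/2, -21/2, 261/8, -5031/40, 9069/16, -318915/112, 1975005/128, -11301055/128, …
ICs: h(0) = 0, h′(0) = 3.

f: a_k = 3, 9/2, -27/8, 81/16, -1215/128, 5103/256, -45927/1024, 216513/2048, -8444007/32768, 42220035/65536, …
Change of var in L_f (x↦r) gives L₀.
h=∫₀ˣh₀: take L = L₀·Dx.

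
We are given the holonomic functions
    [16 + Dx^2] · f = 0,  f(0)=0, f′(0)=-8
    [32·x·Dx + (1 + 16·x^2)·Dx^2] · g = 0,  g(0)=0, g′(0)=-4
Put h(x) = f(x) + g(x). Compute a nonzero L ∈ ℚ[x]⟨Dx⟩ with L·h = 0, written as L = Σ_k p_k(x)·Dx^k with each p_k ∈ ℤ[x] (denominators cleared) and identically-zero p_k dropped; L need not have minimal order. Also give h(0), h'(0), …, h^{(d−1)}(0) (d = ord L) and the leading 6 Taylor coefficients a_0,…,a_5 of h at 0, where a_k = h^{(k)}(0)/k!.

L = (-5632·x + 114688·x^3 + 131072·x^5)·Dx + (-16 + 1792·x^2 + 36864·x^4 + 65536·x^6)·Dx^2 + (-352·x + 7168·x^3 + 8192·x^5)·Dx^3 + (-1 + 112·x^2 + 2304·x^4 + 4096·x^6)·Dx^4  (order 4).
h: a_k = 0, -12, 0, 128/3, 0, -3328/15, …
ICs: h(0) = 0, h′(0) = -12, h′′(0) = 0, h′′′(0) = 256.

f: a_k = 0, -8, 0, 64/3, 0, -256/15, …
g: a_k = 0, -4, 0, 64/3, 0, -1024/5, …
h₀=f+g: left-lcm gives L₀, ord ≤ 4.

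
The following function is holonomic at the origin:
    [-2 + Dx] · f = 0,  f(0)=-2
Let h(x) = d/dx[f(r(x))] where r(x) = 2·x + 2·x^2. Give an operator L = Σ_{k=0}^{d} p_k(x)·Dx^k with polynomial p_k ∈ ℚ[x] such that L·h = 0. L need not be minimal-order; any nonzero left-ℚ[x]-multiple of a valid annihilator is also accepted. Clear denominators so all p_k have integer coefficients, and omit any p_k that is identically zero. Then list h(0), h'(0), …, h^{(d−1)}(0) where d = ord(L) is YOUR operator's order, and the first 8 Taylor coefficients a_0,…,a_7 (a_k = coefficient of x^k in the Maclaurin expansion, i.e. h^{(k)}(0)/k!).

L = (6 + 16·x + 16·x^2) + (-1 - 2·x)·Dx  (order 1).
h: a_k = -8, -48, -160, -1216/3, -832, -22144/15, -104192/45, -23040/7, …
ICs: h(0) = -8.

f: a_k = -2, -4, -4, -8/3, -4/3, -8/15, -8/45, -16/315, …
h₀=f(r): pull back L_f along r ⇒ L₀.
h=h₀': d/dx-closure on L₀ ⇒ L.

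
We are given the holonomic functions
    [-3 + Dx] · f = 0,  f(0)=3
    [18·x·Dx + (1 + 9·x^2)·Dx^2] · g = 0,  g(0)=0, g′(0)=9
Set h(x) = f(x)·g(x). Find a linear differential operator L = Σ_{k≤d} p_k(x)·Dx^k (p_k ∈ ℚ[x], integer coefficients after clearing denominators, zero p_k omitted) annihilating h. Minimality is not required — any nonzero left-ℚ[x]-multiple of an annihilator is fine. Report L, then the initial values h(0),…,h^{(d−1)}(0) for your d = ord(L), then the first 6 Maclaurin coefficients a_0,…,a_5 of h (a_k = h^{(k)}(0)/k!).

f: a_k = 3, 9, 27/2, 27/2, 81/8, 243/40, …
g: a_k = 0, 9, 0, -27, 0, 729/5, …
Product ⇒ symmetric product L₀, ord ≤ 2.
L = (9 - 54·x + 81·x^2) + (-6 + 18·x - 54·x^2)·Dx + (1 + 9·x^2)·Dx^2  (order 2).
h: a_k = 0, 27, 81, 81/2, -243/2, 6561/40, …
ICs: h(0) = 0, h′(0) = 27.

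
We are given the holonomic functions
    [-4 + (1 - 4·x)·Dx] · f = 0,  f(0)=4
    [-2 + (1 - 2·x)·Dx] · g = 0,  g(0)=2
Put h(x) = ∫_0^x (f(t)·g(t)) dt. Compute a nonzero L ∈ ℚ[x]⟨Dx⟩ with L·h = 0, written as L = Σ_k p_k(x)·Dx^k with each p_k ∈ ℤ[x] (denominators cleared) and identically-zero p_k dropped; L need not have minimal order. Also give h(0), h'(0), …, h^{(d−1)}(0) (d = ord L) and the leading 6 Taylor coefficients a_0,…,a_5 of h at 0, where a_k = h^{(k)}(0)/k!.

f: a_k = 4, 16, 64, 256, 1024, 4096, …
g: a_k = 2, 4, 8, 16, 32, 64, …
f·g: L₀ = L_f ⊗_s L_g, ord ≤ 1·1.
∫: right-multiply L₀ by Dx.
L = (-6 + 16·x)·Dx + (1 - 6·x + 8·x^2)·Dx^2  (order 2).
h: a_k = 0, 8, 24, 224/3, 240, 3968/5, …
ICs: h(0) = 0, h′(0) = 8.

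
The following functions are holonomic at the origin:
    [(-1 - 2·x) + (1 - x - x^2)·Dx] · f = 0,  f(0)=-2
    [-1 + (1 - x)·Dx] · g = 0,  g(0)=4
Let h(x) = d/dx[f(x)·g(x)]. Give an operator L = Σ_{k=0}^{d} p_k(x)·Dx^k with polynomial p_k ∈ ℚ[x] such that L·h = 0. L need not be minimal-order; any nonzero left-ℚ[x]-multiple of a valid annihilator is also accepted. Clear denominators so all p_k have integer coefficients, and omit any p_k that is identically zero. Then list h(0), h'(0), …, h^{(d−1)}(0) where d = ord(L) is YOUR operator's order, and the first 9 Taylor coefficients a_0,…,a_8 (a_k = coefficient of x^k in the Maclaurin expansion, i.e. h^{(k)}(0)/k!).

L = (8 - 6·x - 12·x^2 + 12·x^4) + (-2 + 4·x + 3·x^2 - 8·x^3 + 3·x^5)·Dx  (order 1).
h: a_k = -16, -64, -168, -384, -800, -1584, -3024, -5632, -10296, …
ICs: h(0) = -16.

f: a_k = -2, -2, -4, -6, -10, -16, -26, -42, -68, …
g: a_k = 4, 4, 4, 4, 4, 4, 4, 4, 4, …
Product ⇒ symmetric product L₀, ord ≤ 1.
Derive L from L₀ (diff closure).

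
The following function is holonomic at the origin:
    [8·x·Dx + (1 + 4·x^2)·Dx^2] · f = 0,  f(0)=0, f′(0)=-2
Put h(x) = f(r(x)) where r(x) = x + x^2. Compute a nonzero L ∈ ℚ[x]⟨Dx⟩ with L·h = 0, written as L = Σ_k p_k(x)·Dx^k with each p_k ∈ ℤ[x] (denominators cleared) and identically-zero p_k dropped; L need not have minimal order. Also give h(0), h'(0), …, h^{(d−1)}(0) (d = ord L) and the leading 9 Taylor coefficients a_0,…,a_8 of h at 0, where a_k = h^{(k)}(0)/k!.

L = (-2 + 8·x + 32·x^2 + 48·x^3 + 24·x^4)·Dx + (1 + 2·x + 4·x^2 + 16·x^3 + 20·x^4 + 8·x^5)·Dx^2  (order 2).
h: a_k = 0, -2, -2, 8/3, 8, 8/5, -88/3, -320/7, 64, …
ICs: h(0) = 0, h′(0) = -2.

f: a_k = 0, -2, 0, 8/3, 0, -32/5, 0, 128/7, 0, …
h₀=f(r): pull back L_f along r ⇒ L₀.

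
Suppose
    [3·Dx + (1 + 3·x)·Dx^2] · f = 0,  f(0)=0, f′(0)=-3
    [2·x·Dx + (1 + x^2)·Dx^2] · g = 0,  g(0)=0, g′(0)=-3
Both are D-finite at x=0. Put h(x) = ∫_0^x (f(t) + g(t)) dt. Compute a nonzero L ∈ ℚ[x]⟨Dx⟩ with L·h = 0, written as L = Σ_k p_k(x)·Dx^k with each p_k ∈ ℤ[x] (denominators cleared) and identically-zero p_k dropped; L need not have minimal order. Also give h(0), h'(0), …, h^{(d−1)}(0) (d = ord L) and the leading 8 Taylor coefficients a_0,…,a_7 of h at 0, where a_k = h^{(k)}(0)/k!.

f: a_k = 0, -3, 9/2, -9, 81/4, -243/5, 243/2, -2187/7, …
g: a_k = 0, -3, 0, 1, 0, -3/5, 0, 3/7, …
Weyl lclm of L_f,L_g ⇒ L₀ (ord ≤ 4).
h=∫₀ˣh₀: take L = L₀·Dx.
L = (-6 - 54·x + 18·x^2 + 18·x^3)·Dx^2 + (-20 - 12·x - 48·x^2 + 36·x^3 + 36·x^4)·Dx^3 + (-3 - 7·x + 6·x^2 + 2·x^3 + 9·x^4 + 9·x^5)·Dx^4  (order 4).
h: a_k = 0, 0, -3, 3/2, -2, 81/20, -41/5, 243/14, …
ICs: h(0) = 0, h′(0) = 0, h′′(0) = -6, h′′′(0) = 9.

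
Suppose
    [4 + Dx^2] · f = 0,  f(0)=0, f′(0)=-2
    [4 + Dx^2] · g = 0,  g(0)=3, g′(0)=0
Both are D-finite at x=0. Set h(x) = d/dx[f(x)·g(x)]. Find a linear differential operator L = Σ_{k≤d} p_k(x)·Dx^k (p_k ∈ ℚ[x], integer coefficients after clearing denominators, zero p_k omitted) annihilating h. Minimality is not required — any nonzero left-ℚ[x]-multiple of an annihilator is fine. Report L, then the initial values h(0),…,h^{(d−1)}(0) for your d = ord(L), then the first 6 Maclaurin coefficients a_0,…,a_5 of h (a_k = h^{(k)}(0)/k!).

f: a_k = 0, -2, 0, 4/3, 0, -4/15, …
g: a_k = 3, 0, -6, 0, 2, 0, …
f·g: L₀ = L_f ⊗_s L_g, ord ≤ 2·2.
Derive L from L₀ (diff closure).
L = 16 + Dx^2  (order 2).
h: a_k = -6, 0, 48, 0, -64, 0, …
ICs: h(0) = -6, h′(0) = 0.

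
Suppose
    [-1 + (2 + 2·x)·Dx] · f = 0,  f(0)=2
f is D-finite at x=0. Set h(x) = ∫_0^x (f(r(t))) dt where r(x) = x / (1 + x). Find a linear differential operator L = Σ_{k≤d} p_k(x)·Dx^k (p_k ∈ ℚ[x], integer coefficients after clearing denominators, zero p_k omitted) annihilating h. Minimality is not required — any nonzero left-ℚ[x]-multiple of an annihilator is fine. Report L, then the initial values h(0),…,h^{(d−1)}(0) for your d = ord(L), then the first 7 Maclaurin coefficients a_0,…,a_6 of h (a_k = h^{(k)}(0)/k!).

L = -Dx + (2 + 6·x + 4·x^2)·Dx^2  (order 2).
h: a_k = 0, 2, 1/2, -5/12, 13/32, -141/320, 133/256, …
ICs: h(0) = 0, h′(0) = 2.

f: a_k = 2, 1, -1/4, 1/8, -5/64, 7/128, -21/512, …
L₀ from L_f via x↦r, Dx↦r'^{-1}Dx.
∫: right-multiply L₀ by Dx.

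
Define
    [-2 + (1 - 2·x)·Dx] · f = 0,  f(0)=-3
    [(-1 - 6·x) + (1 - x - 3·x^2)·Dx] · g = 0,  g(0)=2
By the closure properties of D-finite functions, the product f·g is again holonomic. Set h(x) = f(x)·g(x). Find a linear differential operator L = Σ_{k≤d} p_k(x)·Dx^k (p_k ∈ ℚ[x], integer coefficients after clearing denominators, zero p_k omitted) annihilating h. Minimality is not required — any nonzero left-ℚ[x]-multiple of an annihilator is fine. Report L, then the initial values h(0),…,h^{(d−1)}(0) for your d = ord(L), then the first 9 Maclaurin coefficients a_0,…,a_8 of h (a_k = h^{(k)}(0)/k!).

L = (-3 - 2·x + 18·x^2) + (1 - 3·x - x^2 + 6·x^3)·Dx  (order 1).
h: a_k = -6, -18, -60, -162, -438, -1116, -2814, -6930, -16908, …
ICs: h(0) = -6.

f: a_k = -3, -6, -12, -24, -48, -96, -192, -384, -768, …
g: a_k = 2, 2, 8, 14, 38, 80, 194, 434, 1016, …
Sym-product of L_f,L_g gives L₀ (≤ ord 1).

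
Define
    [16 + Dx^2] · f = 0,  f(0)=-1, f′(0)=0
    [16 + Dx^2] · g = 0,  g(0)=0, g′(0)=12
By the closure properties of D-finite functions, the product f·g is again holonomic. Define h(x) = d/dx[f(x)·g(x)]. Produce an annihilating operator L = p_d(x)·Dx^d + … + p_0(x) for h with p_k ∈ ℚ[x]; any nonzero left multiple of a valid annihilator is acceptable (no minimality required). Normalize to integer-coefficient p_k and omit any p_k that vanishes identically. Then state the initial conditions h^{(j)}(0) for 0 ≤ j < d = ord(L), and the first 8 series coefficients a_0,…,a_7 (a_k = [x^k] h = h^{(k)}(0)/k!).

f: a_k = -1, 0, 8, 0, -32/3, 0, 256/45, 0, …
g: a_k = 0, 12, 0, -32, 0, 128/5, 0, -1024/105, …
f·g: L₀ = L_f ⊗_s L_g, ord ≤ 2·2.
h₀' ⇒ L via d/dx closure of L₀.
L = 64 + Dx^2  (order 2).
h: a_k = -12, 0, 384, 0, -2048, 0, 65536/15, 0, …
ICs: h(0) = -12, h′(0) = 0.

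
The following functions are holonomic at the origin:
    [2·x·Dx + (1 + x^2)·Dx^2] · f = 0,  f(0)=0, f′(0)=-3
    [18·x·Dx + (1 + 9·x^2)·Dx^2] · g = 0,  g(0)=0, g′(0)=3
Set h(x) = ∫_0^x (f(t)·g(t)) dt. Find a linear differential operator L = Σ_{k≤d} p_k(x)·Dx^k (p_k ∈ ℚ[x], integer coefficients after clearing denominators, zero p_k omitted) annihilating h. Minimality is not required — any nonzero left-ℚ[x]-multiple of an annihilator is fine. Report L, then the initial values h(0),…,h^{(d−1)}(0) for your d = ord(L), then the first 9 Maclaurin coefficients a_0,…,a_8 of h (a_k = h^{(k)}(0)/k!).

L = (-216·x - 3600·x^3 - 5184·x^5 + 6480·x^7 + 17496·x^9)·Dx^2 + (-40 - 1452·x^2 - 6480·x^4 - 4536·x^6 + 22680·x^8 + 26244·x^10)·Dx^3 + (-80·x - 980·x^3 - 2160·x^5 + 2952·x^7 + 12960·x^9 + 8748·x^11)·Dx^4 + (-1 - 20·x^2 - 109·x^4 + 981·x^8 + 1620·x^10 + 729·x^12)·Dx^5  (order 5).
h: a_k = 0, 0, 0, -3, 0, 6, 0, -783/35, 0, …
ICs: h(0) = 0, h′(0) = 0, h′′(0) = 0, h′′′(0) = -18, h′′′′(0) = 0.

f: a_k = 0, -3, 0, 1, 0, -3/5, 0, 3/7, 0, …
g: a_k = 0, 3, 0, -9, 0, 243/5, 0, -2187/7, 0, …
h₀=f·g: eliminate ⇒ L₀, order ≤ 2·2.
Integrate: L := L₀·Dx.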